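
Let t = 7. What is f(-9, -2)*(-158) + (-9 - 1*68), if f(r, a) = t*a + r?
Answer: 3557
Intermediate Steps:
f(r, a) = r + 7*a (f(r, a) = 7*a + r = r + 7*a)
f(-9, -2)*(-158) + (-9 - 1*68) = (-9 + 7*(-2))*(-158) + (-9 - 1*68) = (-9 - 14)*(-158) + (-9 - 68) = -23*(-158) - 77 = 3634 - 77 = 3557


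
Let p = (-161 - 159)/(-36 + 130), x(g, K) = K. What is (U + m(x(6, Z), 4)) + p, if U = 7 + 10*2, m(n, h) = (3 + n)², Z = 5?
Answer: 4117/47 ≈ 87.596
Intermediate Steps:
p = -160/47 (p = -320/94 = -320*1/94 = -160/47 ≈ -3.4043)
U = 27 (U = 7 + 20 = 27)
(U + m(x(6, Z), 4)) + p = (27 + (3 + 5)²) - 160/47 = (27 + 8²) - 160/47 = (27 + 64) - 160/47 = 91 - 160/47 = 4117/47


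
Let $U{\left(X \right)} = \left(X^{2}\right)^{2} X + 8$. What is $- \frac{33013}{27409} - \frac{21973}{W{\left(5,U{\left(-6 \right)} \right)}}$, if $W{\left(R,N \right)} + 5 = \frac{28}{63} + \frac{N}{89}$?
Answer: $\frac{479980154264}{2016233449} \approx 238.06$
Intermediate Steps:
$U{\left(X \right)} = 8 + X^{5}$ ($U{\left(X \right)} = X^{4} X + 8 = X^{5} + 8 = 8 + X^{5}$)
$W{\left(R,N \right)} = - \frac{41}{9} + \frac{N}{89}$ ($W{\left(R,N \right)} = -5 + \left(\frac{28}{63} + \frac{N}{89}\right) = -5 + \left(28 \cdot \frac{1}{63} + N \frac{1}{89}\right) = -5 + \left(\frac{4}{9} + \frac{N}{89}\right) = - \frac{41}{9} + \frac{N}{89}$)
$- \frac{33013}{27409} - \frac{21973}{W{\left(5,U{\left(-6 \right)} \right)}} = - \frac{33013}{27409} - \frac{21973}{- \frac{41}{9} + \frac{8 + \left(-6\right)^{5}}{89}} = \left(-33013\right) \frac{1}{27409} - \frac{21973}{- \frac{41}{9} + \frac{8 - 7776}{89}} = - \frac{33013}{27409} - \frac{21973}{- \frac{41}{9} + \frac{1}{89} \left(-7768\right)} = - \frac{33013}{27409} - \frac{21973}{- \frac{41}{9} - \frac{7768}{89}} = - \frac{33013}{27409} - \frac{21973}{- \frac{73561}{801}} = - \frac{33013}{27409} - - \frac{17600373}{73561} = - \frac{33013}{27409} + \frac{17600373}{73561} = \frac{479980154264}{2016233449}$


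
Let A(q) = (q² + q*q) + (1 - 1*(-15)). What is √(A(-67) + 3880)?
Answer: √12874 ≈ 113.46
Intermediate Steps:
A(q) = 16 + 2*q² (A(q) = (q² + q²) + (1 + 15) = 2*q² + 16 = 16 + 2*q²)
√(A(-67) + 3880) = √((16 + 2*(-67)²) + 3880) = √((16 + 2*4489) + 3880) = √((16 + 8978) + 3880) = √(8994 + 3880) = √12874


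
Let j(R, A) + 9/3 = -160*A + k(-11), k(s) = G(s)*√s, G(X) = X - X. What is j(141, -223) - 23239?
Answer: 12438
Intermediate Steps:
G(X) = 0
k(s) = 0 (k(s) = 0*√s = 0)
j(R, A) = -3 - 160*A (j(R, A) = -3 + (-160*A + 0) = -3 - 160*A)
j(141, -223) - 23239 = (-3 - 160*(-223)) - 23239 = (-3 + 35680) - 23239 = 35677 - 23239 = 12438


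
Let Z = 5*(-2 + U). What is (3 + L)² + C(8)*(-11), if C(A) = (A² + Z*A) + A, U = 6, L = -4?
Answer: -2551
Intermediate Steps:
Z = 20 (Z = 5*(-2 + 6) = 5*4 = 20)
C(A) = A² + 21*A (C(A) = (A² + 20*A) + A = A² + 21*A)
(3 + L)² + C(8)*(-11) = (3 - 4)² + (8*(21 + 8))*(-11) = (-1)² + (8*29)*(-11) = 1 + 232*(-11) = 1 - 2552 = -2551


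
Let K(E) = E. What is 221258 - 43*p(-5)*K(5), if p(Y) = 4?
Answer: 220398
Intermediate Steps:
221258 - 43*p(-5)*K(5) = 221258 - 43*4*5 = 221258 - 172*5 = 221258 - 1*860 = 221258 - 860 = 220398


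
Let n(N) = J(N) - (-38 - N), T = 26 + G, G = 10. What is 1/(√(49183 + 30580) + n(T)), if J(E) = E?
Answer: -110/67663 + 31*√83/67663 ≈ 0.0025483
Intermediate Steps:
T = 36 (T = 26 + 10 = 36)
n(N) = 38 + 2*N (n(N) = N - (-38 - N) = N + (38 + N) = 38 + 2*N)
1/(√(49183 + 30580) + n(T)) = 1/(√(49183 + 30580) + (38 + 2*36)) = 1/(√79763 + (38 + 72)) = 1/(31*√83 + 110) = 1/(110 + 31*√83)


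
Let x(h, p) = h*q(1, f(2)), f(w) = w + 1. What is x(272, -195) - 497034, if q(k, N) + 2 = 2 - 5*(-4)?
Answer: -491594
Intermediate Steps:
f(w) = 1 + w
q(k, N) = 20 (q(k, N) = -2 + (2 - 5*(-4)) = -2 + (2 + 20) = -2 + 22 = 20)
x(h, p) = 20*h (x(h, p) = h*20 = 20*h)
x(272, -195) - 497034 = 20*272 - 497034 = 5440 - 497034 = -491594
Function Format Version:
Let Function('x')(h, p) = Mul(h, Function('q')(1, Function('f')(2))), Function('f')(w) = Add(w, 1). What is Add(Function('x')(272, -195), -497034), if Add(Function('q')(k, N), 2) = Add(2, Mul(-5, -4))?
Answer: -491594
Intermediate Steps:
Function('f')(w) = Add(1, w)
Function('q')(k, N) = 20 (Function('q')(k, N) = Add(-2, Add(2, Mul(-5, -4))) = Add(-2, Add(2, 20)) = Add(-2, 22) = 20)
Function('x')(h, p) = Mul(20, h) (Function('x')(h, p) = Mul(h, 20) = Mul(20, h))
Add(Function('x')(272, -195), -497034) = Add(Mul(20, 272), -497034) = Add(5440, -497034) = -491594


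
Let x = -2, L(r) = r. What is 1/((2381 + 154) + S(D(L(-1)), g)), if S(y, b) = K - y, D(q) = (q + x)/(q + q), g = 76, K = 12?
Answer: 2/5091 ≈ 0.00039285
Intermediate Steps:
D(q) = (-2 + q)/(2*q) (D(q) = (q - 2)/(q + q) = (-2 + q)/((2*q)) = (-2 + q)*(1/(2*q)) = (-2 + q)/(2*q))
S(y, b) = 12 - y
1/((2381 + 154) + S(D(L(-1)), g)) = 1/((2381 + 154) + (12 - (-2 - 1)/(2*(-1)))) = 1/(2535 + (12 - (-1)*(-3)/2)) = 1/(2535 + (12 - 1*3/2)) = 1/(2535 + (12 - 3/2)) = 1/(2535 + 21/2) = 1/(5091/2) = 2/5091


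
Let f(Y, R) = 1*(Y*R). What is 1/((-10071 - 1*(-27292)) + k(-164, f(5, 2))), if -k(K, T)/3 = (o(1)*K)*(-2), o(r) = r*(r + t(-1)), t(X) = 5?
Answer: 1/11317 ≈ 8.8363e-5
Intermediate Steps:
f(Y, R) = R*Y (f(Y, R) = 1*(R*Y) = R*Y)
o(r) = r*(5 + r) (o(r) = r*(r + 5) = r*(5 + r))
k(K, T) = 36*K (k(K, T) = -3*(1*(5 + 1))*K*(-2) = -3*(1*6)*K*(-2) = -3*6*K*(-2) = -(-36)*K = 36*K)
1/((-10071 - 1*(-27292)) + k(-164, f(5, 2))) = 1/((-10071 - 1*(-27292)) + 36*(-164)) = 1/((-10071 + 27292) - 5904) = 1/(17221 - 5904) = 1/11317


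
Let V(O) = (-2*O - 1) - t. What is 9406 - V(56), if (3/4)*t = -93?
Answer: 9395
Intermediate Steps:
t = -124 (t = (4/3)*(-93) = -124)
V(O) = 123 - 2*O (V(O) = (-2*O - 1) - 1*(-124) = (-1 - 2*O) + 124 = 123 - 2*O)
9406 - V(56) = 9406 - (123 - 2*56) = 9406 - (123 - 112) = 9406 - 1*11 = 9406 - 11 = 9395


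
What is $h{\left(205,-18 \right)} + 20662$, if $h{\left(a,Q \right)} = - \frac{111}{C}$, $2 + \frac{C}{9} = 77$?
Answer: $\frac{4648913}{225} \approx 20662.0$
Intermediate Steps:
$C = 675$ ($C = -18 + 9 \cdot 77 = -18 + 693 = 675$)
$h{\left(a,Q \right)} = - \frac{37}{225}$ ($h{\left(a,Q \right)} = - \frac{111}{675} = \left(-111\right) \frac{1}{675} = - \frac{37}{225}$)
$h{\left(205,-18 \right)} + 20662 = - \frac{37}{225} + 20662 = \frac{4648913}{225}$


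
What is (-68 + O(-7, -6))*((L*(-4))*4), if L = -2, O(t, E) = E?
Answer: -2368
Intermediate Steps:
(-68 + O(-7, -6))*((L*(-4))*4) = (-68 - 6)*(-2*(-4)*4) = -592*4 = -74*32 = -2368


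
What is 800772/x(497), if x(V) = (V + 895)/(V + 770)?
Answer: 84548177/116 ≈ 7.2886e+5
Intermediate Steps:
x(V) = (895 + V)/(770 + V)
800772/x(497) = 800772/(((895 + 497)/(770 + 497))) = 800772/((1392/1267)) = 800772/(((1/1267)*1392)) = 800772/(1392/1267) = 800772*(1267/1392) = 84548177/116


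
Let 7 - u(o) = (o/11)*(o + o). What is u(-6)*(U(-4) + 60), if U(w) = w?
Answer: 280/11 ≈ 25.455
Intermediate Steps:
u(o) = 7 - 2*o**2/11 (u(o) = 7 - o/11*(o + o) = 7 - o*(1/11)*2*o = 7 - o/11*2*o = 7 - 2*o**2/11)
u(-6)*(U(-4) + 60) = (7 - 2/11*(-6)**2)*(-4 + 60) = (7 - 2/11*36)*56 = (7 - 72/11)*56 = (5/11)*56 = 280/11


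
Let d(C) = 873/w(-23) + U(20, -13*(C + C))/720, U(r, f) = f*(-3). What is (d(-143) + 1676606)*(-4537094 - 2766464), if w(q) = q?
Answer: -734687928132239/60 ≈ -1.2245e+13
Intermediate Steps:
U(r, f) = -3*f
d(C) = -873/23 + 13*C/120 (d(C) = 873/(-23) - (-39)*(C + C)/720 = 873*(-1/23) - (-39)*2*C*(1/720) = -873/23 - (-78)*C*(1/720) = -873/23 + (78*C)*(1/720) = -873/23 + 13*C/120)
(d(-143) + 1676606)*(-4537094 - 2766464) = ((-873/23 + (13/120)*(-143)) + 1676606)*(-4537094 - 2766464) = ((-873/23 - 1859/120) + 1676606)*(-7303558) = (-147517/2760 + 1676606)*(-7303558) = (4627285043/2760)*(-7303558) = -734687928132239/60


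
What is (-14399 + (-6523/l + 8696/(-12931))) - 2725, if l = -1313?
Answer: -290665241907/16978403 ≈ -17120.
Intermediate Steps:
(-14399 + (-6523/l + 8696/(-12931))) - 2725 = (-14399 + (-6523/(-1313) + 8696/(-12931))) - 2725 = (-14399 + (-6523*(-1/1313) + 8696*(-1/12931))) - 2725 = (-14399 + (6523/1313 - 8696/12931)) - 2725 = (-14399 + 72931065/16978403) - 2725 = -244399093732/16978403 - 2725 = -290665241907/16978403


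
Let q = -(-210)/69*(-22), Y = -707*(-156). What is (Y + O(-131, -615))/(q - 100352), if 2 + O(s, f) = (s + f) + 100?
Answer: -630453/577409 ≈ -1.0919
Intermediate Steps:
Y = 110292
O(s, f) = 98 + f + s (O(s, f) = -2 + ((s + f) + 100) = -2 + ((f + s) + 100) = -2 + (100 + f + s) = 98 + f + s)
q = -1540/23 (q = -(-210)/69*(-22) = -21*(-10/69)*(-22) = (70/23)*(-22) = -1540/23 ≈ -66.957)
(Y + O(-131, -615))/(q - 100352) = (110292 + (98 - 615 - 131))/(-1540/23 - 100352) = (110292 - 648)/(-2309636/23) = 109644*(-23/2309636) = -630453/577409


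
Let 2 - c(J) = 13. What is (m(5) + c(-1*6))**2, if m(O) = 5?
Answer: 36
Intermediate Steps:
c(J) = -11 (c(J) = 2 - 1*13 = 2 - 13 = -11)
(m(5) + c(-1*6))**2 = (5 - 11)**2 = (-6)**2 = 36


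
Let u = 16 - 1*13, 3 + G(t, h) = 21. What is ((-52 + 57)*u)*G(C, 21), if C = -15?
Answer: 270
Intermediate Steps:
G(t, h) = 18 (G(t, h) = -3 + 21 = 18)
u = 3 (u = 16 - 13 = 3)
((-52 + 57)*u)*G(C, 21) = ((-52 + 57)*3)*18 = (5*3)*18 = 15*18 = 270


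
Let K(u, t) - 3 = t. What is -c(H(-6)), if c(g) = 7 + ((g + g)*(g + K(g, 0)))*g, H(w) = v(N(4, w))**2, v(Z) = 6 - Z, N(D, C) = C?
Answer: -6096391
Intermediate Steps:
K(u, t) = 3 + t
H(w) = (6 - w)**2
c(g) = 7 + 2*g**2*(3 + g) (c(g) = 7 + ((g + g)*(g + (3 + 0)))*g = 7 + ((2*g)*(g + 3))*g = 7 + ((2*g)*(3 + g))*g = 7 + (2*g*(3 + g))*g = 7 + 2*g**2*(3 + g))
-c(H(-6)) = -(7 + 2*((-6 - 6)**2)**3 + 6*((-6 - 6)**2)**2) = -(7 + 2*((-12)**2)**3 + 6*((-12)**2)**2) = -(7 + 2*144**3 + 6*144**2) = -(7 + 2*2985984 + 6*20736) = -(7 + 5971968 + 124416) = -1*6096391 = -6096391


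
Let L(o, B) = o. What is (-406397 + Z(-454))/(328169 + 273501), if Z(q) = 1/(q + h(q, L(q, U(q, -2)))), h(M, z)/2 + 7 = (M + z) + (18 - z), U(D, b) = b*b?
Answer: -544571981/806237800 ≈ -0.67545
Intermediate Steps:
U(D, b) = b**2
h(M, z) = 22 + 2*M (h(M, z) = -14 + 2*((M + z) + (18 - z)) = -14 + 2*(18 + M) = -14 + (36 + 2*M) = 22 + 2*M)
Z(q) = 1/(22 + 3*q) (Z(q) = 1/(q + (22 + 2*q)) = 1/(22 + 3*q))
(-406397 + Z(-454))/(328169 + 273501) = (-406397 + 1/(22 + 3*(-454)))/(328169 + 273501) = (-406397 + 1/(22 - 1362))/601670 = (-406397 + 1/(-1340))*(1/601670) = (-406397 - 1/1340)*(1/601670) = -544571981/1340*1/601670 = -544571981/806237800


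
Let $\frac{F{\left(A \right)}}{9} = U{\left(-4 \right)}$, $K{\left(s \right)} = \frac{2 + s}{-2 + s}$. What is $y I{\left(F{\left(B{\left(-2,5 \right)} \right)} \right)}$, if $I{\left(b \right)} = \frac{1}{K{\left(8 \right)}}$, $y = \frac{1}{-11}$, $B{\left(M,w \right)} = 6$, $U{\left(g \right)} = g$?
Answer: $- \frac{3}{55} \approx -0.054545$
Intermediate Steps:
$K{\left(s \right)} = \frac{2 + s}{-2 + s}$
$y = - \frac{1}{11} \approx -0.090909$
$F{\left(A \right)} = -36$ ($F{\left(A \right)} = 9 \left(-4\right) = -36$)
$I{\left(b \right)} = \frac{3}{5}$ ($I{\left(b \right)} = \frac{1}{\frac{1}{-2 + 8} \left(2 + 8\right)} = \frac{1}{\frac{1}{6} \cdot 10} = \frac{1}{\frac{5}{3}} = \frac{3}{5}$)
$y I{\left(F{\left(B{\left(-2,5 \right)} \right)} \right)} = \left(- \frac{1}{11}\right) \frac{3}{5} = - \frac{3}{55}$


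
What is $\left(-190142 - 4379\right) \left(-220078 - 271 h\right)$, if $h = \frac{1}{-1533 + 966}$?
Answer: $\frac{24273099710555}{567} \approx 4.281 \cdot 10^{10}$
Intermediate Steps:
$h = - \frac{1}{567}$ ($h = \frac{1}{-567} = - \frac{1}{567} \approx -0.0017637$)
$\left(-190142 - 4379\right) \left(-220078 - 271 h\right) = \left(-190142 - 4379\right) \left(-220078 - - \frac{271}{567}\right) = - 194521 \left(-220078 + \frac{271}{567}\right) = \left(-194521\right) \left(- \frac{124783955}{567}\right) = \frac{24273099710555}{567}$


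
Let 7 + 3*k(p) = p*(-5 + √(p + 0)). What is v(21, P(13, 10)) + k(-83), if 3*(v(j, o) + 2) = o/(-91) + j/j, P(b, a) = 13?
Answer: 940/7 - 83*I*√83/3 ≈ 134.29 - 252.06*I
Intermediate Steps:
k(p) = -7/3 + p*(-5 + √p)/3 (k(p) = -7/3 + (p*(-5 + √(p + 0)))/3 = -7/3 + (p*(-5 + √p))/3 = -7/3 + p*(-5 + √p)/3)
v(j, o) = -5/3 - o/273 (v(j, o) = -2 + (o/(-91) + j/j)/3 = -2 + (o*(-1/91) + 1)/3 = -2 + (-o/91 + 1)/3 = -2 + (1 - o/91)/3 = -2 + (⅓ - o/273) = -5/3 - o/273)
v(21, P(13, 10)) + k(-83) = (-5/3 - 1/273*13) + (-7/3 - 5/3*(-83) + (-83)^(3/2)/3) = (-5/3 - 1/21) + (-7/3 + 415/3 + (-83*I*√83)/3) = -12/7 + (-7/3 + 415/3 - 83*I*√83/3) = -12/7 + (136 - 83*I*√83/3) = 940/7 - 83*I*√83/3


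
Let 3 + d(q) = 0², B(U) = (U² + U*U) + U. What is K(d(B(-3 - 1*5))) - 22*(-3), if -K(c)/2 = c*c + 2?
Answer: 44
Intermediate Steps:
B(U) = U + 2*U² (B(U) = (U² + U²) + U = 2*U² + U = U + 2*U²)
d(q) = -3 (d(q) = -3 + 0² = -3 + 0 = -3)
K(c) = -4 - 2*c² (K(c) = -2*(c*c + 2) = -2*(c² + 2) = -2*(2 + c²) = -4 - 2*c²)
K(d(B(-3 - 1*5))) - 22*(-3) = (-4 - 2*(-3)²) - 22*(-3) = (-4 - 2*9) + 66 = (-4 - 18) + 66 = -22 + 66 = 44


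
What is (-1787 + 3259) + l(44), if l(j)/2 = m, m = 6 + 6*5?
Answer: 1544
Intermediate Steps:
m = 36 (m = 6 + 30 = 36)
l(j) = 72 (l(j) = 2*36 = 72)
(-1787 + 3259) + l(44) = (-1787 + 3259) + 72 = 1472 + 72 = 1544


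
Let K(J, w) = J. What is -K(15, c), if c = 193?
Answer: -15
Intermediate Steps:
-K(15, c) = -1*15 = -15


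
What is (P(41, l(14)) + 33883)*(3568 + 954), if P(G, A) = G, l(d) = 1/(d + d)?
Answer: 153404328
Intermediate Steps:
l(d) = 1/(2*d)
(P(41, l(14)) + 33883)*(3568 + 954) = (41 + 33883)*(3568 + 954) = 33924*4522 = 153404328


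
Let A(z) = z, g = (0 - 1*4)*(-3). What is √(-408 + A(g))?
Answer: 6*I*√11 ≈ 19.9*I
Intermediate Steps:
g = 12 (g = (0 - 4)*(-3) = -4*(-3) = 12)
√(-408 + A(g)) = √(-408 + 12) = √(-396) = 6*I*√11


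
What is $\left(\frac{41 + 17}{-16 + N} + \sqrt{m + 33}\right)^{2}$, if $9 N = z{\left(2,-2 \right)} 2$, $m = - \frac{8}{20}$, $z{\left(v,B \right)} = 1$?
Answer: $\frac{1162288}{25205} - \frac{522 \sqrt{815}}{355} \approx 4.1355$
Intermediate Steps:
$m = - \frac{2}{5}$ ($m = \left(-8\right) \frac{1}{20} = - \frac{2}{5} \approx -0.4$)
$N = \frac{2}{9}$ ($N = \frac{1 \cdot 2}{9} = \frac{1}{9} \cdot 2 = \frac{2}{9} \approx 0.22222$)
$\left(\frac{41 + 17}{-16 + N} + \sqrt{m + 33}\right)^{2} = \left(\frac{41 + 17}{-16 + \frac{2}{9}} + \sqrt{- \frac{2}{5} + 33}\right)^{2} = \left(\frac{58}{- \frac{142}{9}} + \sqrt{\frac{163}{5}}\right)^{2} = \left(58 \left(- \frac{9}{142}\right) + \frac{\sqrt{815}}{5}\right)^{2} = \left(- \frac{261}{71} + \frac{\sqrt{815}}{5}\right)^{2}$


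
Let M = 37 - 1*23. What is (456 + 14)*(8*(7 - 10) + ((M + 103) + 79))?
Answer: 80840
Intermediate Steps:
M = 14 (M = 37 - 23 = 14)
(456 + 14)*(8*(7 - 10) + ((M + 103) + 79)) = (456 + 14)*(8*(7 - 10) + ((14 + 103) + 79)) = 470*(8*(-3) + (117 + 79)) = 470*(-24 + 196) = 470*172 = 80840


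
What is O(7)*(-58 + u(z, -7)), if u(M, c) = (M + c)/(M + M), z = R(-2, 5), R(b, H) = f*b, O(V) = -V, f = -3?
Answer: 4879/12 ≈ 406.58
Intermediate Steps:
R(b, H) = -3*b
z = 6 (z = -3*(-2) = 6)
u(M, c) = (M + c)/(2*M) (u(M, c) = (M + c)/((2*M)) = (M + c)*(1/(2*M)) = (M + c)/(2*M))
O(7)*(-58 + u(z, -7)) = (-1*7)*(-58 + (½)*(6 - 7)/6) = -7*(-58 + (½)*(⅙)*(-1)) = -7*(-58 - 1/12) = -7*(-697/12) = 4879/12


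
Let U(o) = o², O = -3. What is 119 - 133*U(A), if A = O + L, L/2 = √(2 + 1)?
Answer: -2674 + 1596*√3 ≈ 90.353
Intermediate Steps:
L = 2*√3 (L = 2*√(2 + 1) = 2*√3 ≈ 3.4641)
A = -3 + 2*√3 ≈ 0.46410
119 - 133*U(A) = 119 - 133*(-3 + 2*√3)²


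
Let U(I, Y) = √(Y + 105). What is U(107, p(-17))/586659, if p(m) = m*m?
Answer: √394/586659 ≈ 3.3835e-5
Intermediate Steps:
p(m) = m²
U(I, Y) = √(105 + Y)
U(107, p(-17))/586659 = √(105 + (-17)²)/586659 = √(105 + 289)*(1/586659) = √394*(1/586659) = √394/586659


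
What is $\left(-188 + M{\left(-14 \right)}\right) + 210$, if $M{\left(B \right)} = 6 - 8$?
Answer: $20$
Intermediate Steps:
$M{\left(B \right)} = -2$
$\left(-188 + M{\left(-14 \right)}\right) + 210 = \left(-188 - 2\right) + 210 = -190 + 210 = 20$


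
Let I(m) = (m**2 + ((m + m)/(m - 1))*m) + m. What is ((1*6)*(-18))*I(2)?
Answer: -1512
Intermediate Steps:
I(m) = m + m**2 + 2*m**2/(-1 + m) (I(m) = (m**2 + ((2*m)/(-1 + m))*m) + m = (m**2 + (2*m/(-1 + m))*m) + m = (m**2 + 2*m**2/(-1 + m)) + m = m + m**2 + 2*m**2/(-1 + m))
((1*6)*(-18))*I(2) = ((1*6)*(-18))*(2*(-1 + 2**2 + 2*2)/(-1 + 2)) = (6*(-18))*(2*(-1 + 4 + 4)/1) = -216*7 = -108*14 = -1512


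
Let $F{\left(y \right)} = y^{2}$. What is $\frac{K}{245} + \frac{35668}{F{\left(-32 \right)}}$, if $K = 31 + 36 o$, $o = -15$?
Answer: $\frac{2054361}{62720} \approx 32.754$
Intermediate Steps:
$K = -509$ ($K = 31 + 36 \left(-15\right) = 31 - 540 = -509$)
$\frac{K}{245} + \frac{35668}{F{\left(-32 \right)}} = - \frac{509}{245} + \frac{35668}{\left(-32\right)^{2}} = \left(-509\right) \frac{1}{245} + \frac{35668}{1024} = - \frac{509}{245} + 35668 \cdot \frac{1}{1024} = - \frac{509}{245} + \frac{8917}{256} = \frac{2054361}{62720}$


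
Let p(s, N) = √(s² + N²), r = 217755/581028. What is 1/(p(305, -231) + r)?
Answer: -14057972460/5490991117602511 + 37510392976*√146386/5490991117602511 ≈ 0.0026111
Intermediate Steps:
r = 72585/193676 (r = 217755*(1/581028) = 72585/193676 ≈ 0.37478)
p(s, N) = √(N² + s²)
1/(p(305, -231) + r) = 1/(√((-231)² + 305²) + 72585/193676) = 1/(√(53361 + 93025) + 72585/193676) = 1/(√146386 + 72585/193676) = 1/(72585/193676 + √146386)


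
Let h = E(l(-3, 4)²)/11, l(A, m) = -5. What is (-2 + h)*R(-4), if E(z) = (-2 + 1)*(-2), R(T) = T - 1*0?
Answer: 80/11 ≈ 7.2727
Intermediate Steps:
R(T) = T (R(T) = T + 0 = T)
E(z) = 2 (E(z) = -1*(-2) = 2)
h = 2/11 ≈ 0.18182
(-2 + h)*R(-4) = (-2 + 2/11)*(-4) = -20/11*(-4) = 80/11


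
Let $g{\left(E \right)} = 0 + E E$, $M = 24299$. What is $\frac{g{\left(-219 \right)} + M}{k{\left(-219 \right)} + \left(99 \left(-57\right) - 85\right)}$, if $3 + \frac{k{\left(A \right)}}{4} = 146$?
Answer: $- \frac{18065}{1289} \approx -14.015$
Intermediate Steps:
$k{\left(A \right)} = 572$ ($k{\left(A \right)} = -12 + 4 \cdot 146 = -12 + 584 = 572$)
$g{\left(E \right)} = E^{2}$ ($g{\left(E \right)} = 0 + E^{2} = E^{2}$)
$\frac{g{\left(-219 \right)} + M}{k{\left(-219 \right)} + \left(99 \left(-57\right) - 85\right)} = \frac{\left(-219\right)^{2} + 24299}{572 + \left(99 \left(-57\right) - 85\right)} = \frac{47961 + 24299}{572 - 5728} = \frac{72260}{572 - 5728} = \frac{72260}{-5156} = 72260 \left(- \frac{1}{5156}\right) = - \frac{18065}{1289}$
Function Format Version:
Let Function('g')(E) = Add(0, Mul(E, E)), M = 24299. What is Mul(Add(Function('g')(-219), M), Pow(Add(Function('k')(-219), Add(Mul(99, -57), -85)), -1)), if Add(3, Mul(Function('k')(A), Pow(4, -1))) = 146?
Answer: Rational(-18065, 1289) ≈ -14.015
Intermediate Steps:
Function('k')(A) = 572 (Function('k')(A) = Add(-12, Mul(4, 146)) = Add(-12, 584) = 572)
Function('g')(E) = Pow(E, 2) (Function('g')(E) = Add(0, Pow(E, 2)) = Pow(E, 2))
Mul(Add(Function('g')(-219), M), Pow(Add(Function('k')(-219), Add(Mul(99, -57), -85)), -1)) = Mul(Add(Pow(-219, 2), 24299), Pow(Add(572, Add(Mul(99, -57), -85)), -1)) = Mul(Add(47961, 24299), Pow(Add(572, Add(-5643, -85)), -1)) = Mul(72260, Pow(Add(572, -5728), -1)) = Mul(72260, Pow(-5156, -1)) = Mul(72260, Rational(-1, 5156)) = Rational(-18065, 1289)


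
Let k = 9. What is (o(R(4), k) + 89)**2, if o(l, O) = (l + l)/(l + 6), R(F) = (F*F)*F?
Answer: 10106041/1225 ≈ 8249.8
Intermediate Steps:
R(F) = F**3 (R(F) = F**2*F = F**3)
o(l, O) = 2*l/(6 + l) (o(l, O) = (2*l)/(6 + l) = 2*l/(6 + l))
(o(R(4), k) + 89)**2 = (2*4**3/(6 + 4**3) + 89)**2 = (2*64/(6 + 64) + 89)**2 = (2*64/70 + 89)**2 = (2*64*(1/70) + 89)**2 = (64/35 + 89)**2 = (3179/35)**2 = 10106041/1225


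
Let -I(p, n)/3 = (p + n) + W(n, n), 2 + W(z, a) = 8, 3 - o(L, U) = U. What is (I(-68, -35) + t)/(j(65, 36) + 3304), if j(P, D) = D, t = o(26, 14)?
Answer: 14/167 ≈ 0.083832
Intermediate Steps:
o(L, U) = 3 - U
t = -11 (t = 3 - 1*14 = 3 - 14 = -11)
W(z, a) = 6 (W(z, a) = -2 + 8 = 6)
I(p, n) = -18 - 3*n - 3*p (I(p, n) = -3*((p + n) + 6) = -3*((n + p) + 6) = -3*(6 + n + p) = -18 - 3*n - 3*p)
(I(-68, -35) + t)/(j(65, 36) + 3304) = ((-18 - 3*(-35) - 3*(-68)) - 11)/(36 + 3304) = ((-18 + 105 + 204) - 11)/3340 = (291 - 11)*(1/3340) = 280*(1/3340) = 14/167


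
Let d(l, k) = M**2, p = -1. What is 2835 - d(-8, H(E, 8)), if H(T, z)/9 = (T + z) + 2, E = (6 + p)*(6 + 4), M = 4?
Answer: 2819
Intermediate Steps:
E = 50 (E = (6 - 1)*(6 + 4) = 5*10 = 50)
H(T, z) = 18 + 9*T + 9*z (H(T, z) = 9*((T + z) + 2) = 9*(2 + T + z) = 18 + 9*T + 9*z)
d(l, k) = 16 (d(l, k) = 4**2 = 16)
2835 - d(-8, H(E, 8)) = 2835 - 1*16 = 2835 - 16 = 2819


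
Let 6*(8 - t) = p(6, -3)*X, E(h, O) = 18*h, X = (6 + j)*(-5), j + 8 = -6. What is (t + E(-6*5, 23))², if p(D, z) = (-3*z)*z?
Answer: 123904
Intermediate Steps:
j = -14 (j = -8 - 6 = -14)
p(D, z) = -3*z²
X = 40 (X = (6 - 14)*(-5) = -8*(-5) = 40)
t = 188 (t = 8 - (-3*(-3)²)*40/6 = 8 - (-3*9)*40/6 = 8 - (-9)*40/2 = 8 - ⅙*(-1080) = 8 + 180 = 188)
(t + E(-6*5, 23))² = (188 + 18*(-6*5))² = (188 + 18*(-30))² = (188 - 540)² = (-352)² = 123904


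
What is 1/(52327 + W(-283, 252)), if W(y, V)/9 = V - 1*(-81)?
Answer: 1/55324 ≈ 1.8075e-5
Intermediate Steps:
W(y, V) = 729 + 9*V (W(y, V) = 9*(V - 1*(-81)) = 9*(V + 81) = 9*(81 + V) = 729 + 9*V)
1/(52327 + W(-283, 252)) = 1/(52327 + (729 + 9*252)) = 1/(52327 + (729 + 2268)) = 1/(52327 + 2997) = 1/55324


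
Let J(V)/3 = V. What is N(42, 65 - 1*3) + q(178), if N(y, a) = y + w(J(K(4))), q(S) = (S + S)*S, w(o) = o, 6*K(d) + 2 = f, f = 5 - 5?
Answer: 63409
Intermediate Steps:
f = 0
K(d) = -1/3 (K(d) = -1/3 + (1/6)*0 = -1/3 + 0 = -1/3)
J(V) = 3*V
q(S) = 2*S**2 (q(S) = (2*S)*S = 2*S**2)
N(y, a) = -1 + y (N(y, a) = y + 3*(-1/3) = y - 1 = -1 + y)
N(42, 65 - 1*3) + q(178) = (-1 + 42) + 2*178**2 = 41 + 2*31684 = 41 + 63368 = 63409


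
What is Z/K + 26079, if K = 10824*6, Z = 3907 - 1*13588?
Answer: 564554965/21648 ≈ 26079.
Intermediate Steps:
Z = -9681 (Z = 3907 - 13588 = -9681)
K = 64944
Z/K + 26079 = -9681/64944 + 26079 = -9681*1/64944 + 26079 = -3227/21648 + 26079 = 564554965/21648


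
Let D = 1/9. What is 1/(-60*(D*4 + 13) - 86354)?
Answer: -3/261482 ≈ -1.1473e-5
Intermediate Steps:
D = ⅑ ≈ 0.11111
1/(-60*(D*4 + 13) - 86354) = 1/(-60*((⅑)*4 + 13) - 86354) = 1/(-60*(4/9 + 13) - 86354) = 1/(-60*121/9 - 86354) = 1/(-2420/3 - 86354) = 1/(-261482/3) = -3/261482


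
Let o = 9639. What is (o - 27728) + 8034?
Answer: -10055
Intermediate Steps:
(o - 27728) + 8034 = (9639 - 27728) + 8034 = -18089 + 8034 = -10055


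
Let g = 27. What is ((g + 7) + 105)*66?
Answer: 9174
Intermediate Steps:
((g + 7) + 105)*66 = ((27 + 7) + 105)*66 = (34 + 105)*66 = 139*66 = 9174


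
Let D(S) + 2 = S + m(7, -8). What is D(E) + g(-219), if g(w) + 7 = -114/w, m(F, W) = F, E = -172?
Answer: -12664/73 ≈ -173.48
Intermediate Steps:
g(w) = -7 - 114/w
D(S) = 5 + S (D(S) = -2 + (S + 7) = -2 + (7 + S) = 5 + S)
D(E) + g(-219) = (5 - 172) + (-7 - 114/(-219)) = -167 + (-7 - 114*(-1/219)) = -167 + (-7 + 38/73) = -167 - 473/73 = -12664/73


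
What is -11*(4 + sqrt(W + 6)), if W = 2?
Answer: -44 - 22*sqrt(2) ≈ -75.113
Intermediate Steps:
-11*(4 + sqrt(W + 6)) = -11*(4 + sqrt(2 + 6)) = -11*(4 + sqrt(8)) = -11*(4 + 2*sqrt(2)) = -44 - 22*sqrt(2)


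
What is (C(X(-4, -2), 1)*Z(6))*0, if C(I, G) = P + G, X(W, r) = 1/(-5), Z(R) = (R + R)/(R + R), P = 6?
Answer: 0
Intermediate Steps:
Z(R) = 1 (Z(R) = (2*R)/((2*R)) = (2*R)*(1/(2*R)) = 1)
X(W, r) = -⅕
C(I, G) = 6 + G
(C(X(-4, -2), 1)*Z(6))*0 = ((6 + 1)*1)*0 = (7*1)*0 = 7*0 = 0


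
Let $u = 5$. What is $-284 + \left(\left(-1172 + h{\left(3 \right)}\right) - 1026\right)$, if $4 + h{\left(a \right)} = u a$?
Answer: $-2471$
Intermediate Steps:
$h{\left(a \right)} = -4 + 5 a$
$-284 + \left(\left(-1172 + h{\left(3 \right)}\right) - 1026\right) = -284 + \left(\left(-1172 + \left(-4 + 5 \cdot 3\right)\right) - 1026\right) = -284 + \left(\left(-1172 + \left(-4 + 15\right)\right) - 1026\right) = -284 + \left(\left(-1172 + 11\right) - 1026\right) = -284 - 2187 = -2471$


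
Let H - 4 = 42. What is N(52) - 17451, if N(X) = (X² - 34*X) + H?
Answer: -16469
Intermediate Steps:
H = 46 (H = 4 + 42 = 46)
N(X) = 46 + X² - 34*X (N(X) = (X² - 34*X) + 46 = 46 + X² - 34*X)
N(52) - 17451 = (46 + 52² - 34*52) - 17451 = (46 + 2704 - 1768) - 17451 = 982 - 17451 = -16469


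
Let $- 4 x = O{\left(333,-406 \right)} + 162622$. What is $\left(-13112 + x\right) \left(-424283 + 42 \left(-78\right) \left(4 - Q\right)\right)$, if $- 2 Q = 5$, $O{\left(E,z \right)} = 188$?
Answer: $\frac{47957006933}{2} \approx 2.3979 \cdot 10^{10}$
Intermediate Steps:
$Q = - \frac{5}{2}$ ($Q = \left(- \frac{1}{2}\right) 5 = - \frac{5}{2} \approx -2.5$)
$x = - \frac{81405}{2}$ ($x = - \frac{188 + 162622}{4} = \left(- \frac{1}{4}\right) 162810 = - \frac{81405}{2} \approx -40703.0$)
$\left(-13112 + x\right) \left(-424283 + 42 \left(-78\right) \left(4 - Q\right)\right) = \left(-13112 - \frac{81405}{2}\right) \left(-424283 + 42 \left(-78\right) \left(4 - - \frac{5}{2}\right)\right) = - \frac{107629 \left(-424283 - 3276 \left(4 + \frac{5}{2}\right)\right)}{2} = - \frac{107629 \left(-424283 - 21294\right)}{2} = \left(- \frac{107629}{2}\right) \left(-445577\right) = \frac{47957006933}{2}$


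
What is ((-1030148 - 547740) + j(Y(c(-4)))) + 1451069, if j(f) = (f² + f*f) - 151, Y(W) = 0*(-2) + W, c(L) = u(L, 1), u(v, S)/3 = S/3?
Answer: -126968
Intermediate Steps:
u(v, S) = S (u(v, S) = 3*(S/3) = S)
c(L) = 1
Y(W) = W (Y(W) = 0 + W = W)
j(f) = -151 + 2*f² (j(f) = (f² + f²) - 151 = 2*f² - 151 = -151 + 2*f²)
((-1030148 - 547740) + j(Y(c(-4)))) + 1451069 = ((-1030148 - 547740) + (-151 + 2*1²)) + 1451069 = (-1577888 + (-151 + 2*1)) + 1451069 = (-1577888 + (-151 + 2)) + 1451069 = (-1577888 - 149) + 1451069 = -1578037 + 1451069 = -126968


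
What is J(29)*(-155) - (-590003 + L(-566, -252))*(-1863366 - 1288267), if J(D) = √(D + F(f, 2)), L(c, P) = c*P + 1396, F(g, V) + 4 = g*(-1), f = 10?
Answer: -1405549527175 - 155*√15 ≈ -1.4055e+12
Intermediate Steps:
F(g, V) = -4 - g (F(g, V) = -4 + g*(-1) = -4 - g)
L(c, P) = 1396 + P*c (L(c, P) = P*c + 1396 = 1396 + P*c)
J(D) = √(-14 + D) (J(D) = √(D + (-4 - 1*10)) = √(D + (-4 - 10)) = √(D - 14) = √(-14 + D))
J(29)*(-155) - (-590003 + L(-566, -252))*(-1863366 - 1288267) = √(-14 + 29)*(-155) - (-590003 + (1396 - 252*(-566)))*(-1863366 - 1288267) = √15*(-155) - (-590003 + (1396 + 142632))*(-3151633) = -155*√15 - (-590003 + 144028)*(-3151633) = -155*√15 - (-445975)*(-3151633) = -155*√15 - 1*1405549527175 = -155*√15 - 1405549527175 = -1405549527175 - 155*√15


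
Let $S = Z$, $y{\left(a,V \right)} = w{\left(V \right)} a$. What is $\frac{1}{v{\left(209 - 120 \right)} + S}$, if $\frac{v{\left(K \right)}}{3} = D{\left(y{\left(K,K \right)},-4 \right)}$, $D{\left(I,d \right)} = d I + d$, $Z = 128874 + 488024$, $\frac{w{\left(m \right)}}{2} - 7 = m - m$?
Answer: $\frac{1}{601934} \approx 1.6613 \cdot 10^{-6}$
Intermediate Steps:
$w{\left(m \right)} = 14$ ($w{\left(m \right)} = 14 + 2 \left(m - m\right) = 14 + 2 \cdot 0 = 14 + 0 = 14$)
$Z = 616898$
$y{\left(a,V \right)} = 14 a$
$D{\left(I,d \right)} = d + I d$ ($D{\left(I,d \right)} = I d + d = d + I d$)
$S = 616898$
$v{\left(K \right)} = -12 - 168 K$ ($v{\left(K \right)} = 3 \left(- 4 \left(1 + 14 K\right)\right) = 3 \left(-4 - 56 K\right) = -12 - 168 K$)
$\frac{1}{v{\left(209 - 120 \right)} + S} = \frac{1}{\left(-12 - 168 \left(209 - 120\right)\right) + 616898} = \frac{1}{\left(-12 - 14952\right) + 616898} = \frac{1}{-14964 + 616898} = \frac{1}{601934}$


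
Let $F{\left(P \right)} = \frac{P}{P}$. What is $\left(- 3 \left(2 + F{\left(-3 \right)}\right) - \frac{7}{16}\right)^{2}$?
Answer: $\frac{22801}{256} \approx 89.066$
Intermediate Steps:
$F{\left(P \right)} = 1$
$\left(- 3 \left(2 + F{\left(-3 \right)}\right) - \frac{7}{16}\right)^{2} = \left(- 3 \left(2 + 1\right) - \frac{7}{16}\right)^{2} = \left(\left(-3\right) 3 - \frac{7}{16}\right)^{2} = \left(-9 - \frac{7}{16}\right)^{2} = \left(- \frac{151}{16}\right)^{2} = \frac{22801}{256}$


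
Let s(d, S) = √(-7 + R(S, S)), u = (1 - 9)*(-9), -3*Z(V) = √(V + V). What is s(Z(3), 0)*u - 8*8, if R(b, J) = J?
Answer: -64 + 72*I*√7 ≈ -64.0 + 190.49*I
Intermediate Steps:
Z(V) = -√2*√V/3 (Z(V) = -√(V + V)/3 = -√2*√V/3)
u = 72 (u = -8*(-9) = 72)
s(d, S) = √(-7 + S)
s(Z(3), 0)*u - 8*8 = √(-7 + 0)*72 - 8*8 = √(-7)*72 - 64 = (I*√7)*72 - 64 = 72*I*√7 - 64 = -64 + 72*I*√7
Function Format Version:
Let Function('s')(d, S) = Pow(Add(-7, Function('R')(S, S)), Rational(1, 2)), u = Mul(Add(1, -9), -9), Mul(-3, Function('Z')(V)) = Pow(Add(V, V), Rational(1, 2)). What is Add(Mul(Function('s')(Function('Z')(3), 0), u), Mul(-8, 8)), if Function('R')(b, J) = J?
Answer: Add(-64, Mul(72, I, Pow(7, Rational(1, 2)))) ≈ Add(-64.000, Mul(190.49, I))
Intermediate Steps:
Function('Z')(V) = Mul(Rational(-1, 3), Pow(2, Rational(1, 2)), Pow(V, Rational(1, 2))) (Function('Z')(V) = Mul(Rational(-1, 3), Pow(Add(V, V), Rational(1, 2))) = Mul(Rational(-1, 3), Pow(Mul(2, V), Rational(1, 2))) = Mul(Rational(-1, 3), Mul(Pow(2, Rational(1, 2)), Pow(V, Rational(1, 2)))) = Mul(Rational(-1, 3), Pow(2, Rational(1, 2)), Pow(V, Rational(1, 2))))
u = 72 (u = Mul(-8, -9) = 72)
Function('s')(d, S) = Pow(Add(-7, S), Rational(1, 2))
Add(Mul(Function('s')(Function('Z')(3), 0), u), Mul(-8, 8)) = Add(Mul(Pow(Add(-7, 0), Rational(1, 2)), 72), Mul(-8, 8)) = Add(Mul(Pow(-7, Rational(1, 2)), 72), -64) = Add(Mul(Mul(I, Pow(7, Rational(1, 2))), 72), -64) = Add(Mul(72, I, Pow(7, Rational(1, 2))), -64) = Add(-64, Mul(72, I, Pow(7, Rational(1, 2))))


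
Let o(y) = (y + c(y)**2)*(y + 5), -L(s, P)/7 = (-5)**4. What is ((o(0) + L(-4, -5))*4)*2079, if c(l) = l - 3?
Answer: -36008280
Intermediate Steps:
L(s, P) = -4375 (L(s, P) = -7*(-5)**4 = -7*625 = -4375)
c(l) = -3 + l
o(y) = (5 + y)*(y + (-3 + y)**2) (o(y) = (y + (-3 + y)**2)*(y + 5) = (y + (-3 + y)**2)*(5 + y) = (5 + y)*(y + (-3 + y)**2))
((o(0) + L(-4, -5))*4)*2079 = (((45 + 0**3 - 16*0) - 4375)*4)*2079 = (((45 + 0 + 0) - 4375)*4)*2079 = ((45 - 4375)*4)*2079 = -4330*4*2079 = -17320*2079 = -36008280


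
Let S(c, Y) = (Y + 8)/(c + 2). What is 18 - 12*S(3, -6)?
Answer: 66/5 ≈ 13.200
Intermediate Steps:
S(c, Y) = (8 + Y)/(2 + c)
18 - 12*S(3, -6) = 18 - 12*(8 - 6)/(2 + 3) = 18 - 12*2/5 = 18 - 24/5 = 66/5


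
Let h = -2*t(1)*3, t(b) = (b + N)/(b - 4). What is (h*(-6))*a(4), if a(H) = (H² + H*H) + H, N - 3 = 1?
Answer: -2160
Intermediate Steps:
N = 4 (N = 3 + 1 = 4)
t(b) = (4 + b)/(-4 + b) (t(b) = (b + 4)/(b - 4) = (4 + b)/(-4 + b))
a(H) = H + 2*H² (a(H) = (H² + H²) + H = 2*H² + H = H + 2*H²)
h = 10 (h = -2*(4 + 1)/(-4 + 1)*3 = -2*5/(-3)*3 = -(-2)*5/3*3 = -2*(-5/3)*3 = (10/3)*3 = 10)
(h*(-6))*a(4) = (10*(-6))*(4*(1 + 2*4)) = -240*(1 + 8) = -240*9 = -60*36 = -2160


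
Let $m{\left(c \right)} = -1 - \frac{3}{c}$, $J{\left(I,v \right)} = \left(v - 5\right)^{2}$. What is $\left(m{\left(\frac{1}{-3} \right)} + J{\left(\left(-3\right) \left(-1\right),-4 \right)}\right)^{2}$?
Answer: $7921$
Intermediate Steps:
$J{\left(I,v \right)} = \left(-5 + v\right)^{2}$
$m{\left(c \right)} = -1 - \frac{3}{c}$
$\left(m{\left(\frac{1}{-3} \right)} + J{\left(\left(-3\right) \left(-1\right),-4 \right)}\right)^{2} = \left(\frac{-3 - \frac{1}{-3}}{\frac{1}{-3}} + \left(-5 - 4\right)^{2}\right)^{2} = \left(\frac{-3 - - \frac{1}{3}}{- \frac{1}{3}} + \left(-9\right)^{2}\right)^{2} = \left(- 3 \left(-3 + \frac{1}{3}\right) + 81\right)^{2} = \left(\left(-3\right) \left(- \frac{8}{3}\right) + 81\right)^{2} = \left(8 + 81\right)^{2} = 89^{2} = 7921$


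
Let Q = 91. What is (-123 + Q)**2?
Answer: 1024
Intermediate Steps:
(-123 + Q)**2 = (-123 + 91)**2 = (-32)**2 = 1024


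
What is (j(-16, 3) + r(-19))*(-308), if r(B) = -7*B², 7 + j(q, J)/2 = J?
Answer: 780780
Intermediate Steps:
j(q, J) = -14 + 2*J
(j(-16, 3) + r(-19))*(-308) = ((-14 + 2*3) - 7*(-19)²)*(-308) = ((-14 + 6) - 7*361)*(-308) = (-8 - 2527)*(-308) = -2535*(-308) = 780780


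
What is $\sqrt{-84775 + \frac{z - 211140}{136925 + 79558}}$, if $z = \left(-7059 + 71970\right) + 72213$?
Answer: $\frac{i \sqrt{441443001408967}}{72161} \approx 291.16 i$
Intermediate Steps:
$z = 137124$ ($z = 64911 + 72213 = 137124$)
$\sqrt{-84775 + \frac{z - 211140}{136925 + 79558}} = \sqrt{-84775 + \frac{137124 - 211140}{136925 + 79558}} = \sqrt{-84775 - \frac{74016}{216483}} = \sqrt{-84775 - \frac{24672}{72161}} = \sqrt{- \frac{6117473447}{72161}} = \frac{i \sqrt{441443001408967}}{72161}$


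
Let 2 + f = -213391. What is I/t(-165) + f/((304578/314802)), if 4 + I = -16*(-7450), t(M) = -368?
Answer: -343851005163/1556732 ≈ -2.2088e+5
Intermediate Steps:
f = -213393 (f = -2 - 213391 = -213393)
I = 119196 (I = -4 - 16*(-7450) = -4 + 119200 = 119196)
I/t(-165) + f/((304578/314802)) = 119196/(-368) - 213393/(304578/314802) = 119196*(-1/368) - 213393/(304578*(1/314802)) = -29799/92 - 213393/16921/17489 = -29799/92 - 213393*17489/16921 = -29799/92 - 3732030177/16921 = -343851005163/1556732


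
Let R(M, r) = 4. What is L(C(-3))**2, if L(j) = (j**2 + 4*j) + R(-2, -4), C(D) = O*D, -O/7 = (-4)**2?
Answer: 13051691536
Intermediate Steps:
O = -112 (O = -7*(-4)**2 = -7*16 = -112)
C(D) = -112*D
L(j) = 4 + j**2 + 4*j (L(j) = (j**2 + 4*j) + 4 = 4 + j**2 + 4*j)
L(C(-3))**2 = (4 + (-112*(-3))**2 + 4*(-112*(-3)))**2 = (4 + 336**2 + 4*336)**2 = (4 + 112896 + 1344)**2 = 114244**2 = 13051691536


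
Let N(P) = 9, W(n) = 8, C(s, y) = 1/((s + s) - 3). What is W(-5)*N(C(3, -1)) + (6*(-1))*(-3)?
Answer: 90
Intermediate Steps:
C(s, y) = 1/(-3 + 2*s) (C(s, y) = 1/(2*s - 3) = 1/(-3 + 2*s))
W(-5)*N(C(3, -1)) + (6*(-1))*(-3) = 8*9 + (6*(-1))*(-3) = 72 - 6*(-3) = 72 + 18 = 90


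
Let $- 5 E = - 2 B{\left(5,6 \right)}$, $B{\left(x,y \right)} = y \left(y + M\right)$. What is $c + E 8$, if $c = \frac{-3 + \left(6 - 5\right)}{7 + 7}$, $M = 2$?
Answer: $\frac{5371}{35} \approx 153.46$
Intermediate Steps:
$c = - \frac{1}{7}$ ($c = \frac{-3 + 1}{14} = \left(-2\right) \frac{1}{14} = - \frac{1}{7} \approx -0.14286$)
$B{\left(x,y \right)} = y \left(2 + y\right)$ ($B{\left(x,y \right)} = y \left(y + 2\right) = y \left(2 + y\right)$)
$E = \frac{96}{5}$ ($E = - \frac{\left(-2\right) 6 \left(2 + 6\right)}{5} = - \frac{\left(-2\right) 6 \cdot 8}{5} = - \frac{\left(-2\right) 48}{5} = \left(- \frac{1}{5}\right) \left(-96\right) = \frac{96}{5} \approx 19.2$)
$c + E 8 = - \frac{1}{7} + \frac{96}{5} \cdot 8 = - \frac{1}{7} + \frac{768}{5} = \frac{5371}{35}$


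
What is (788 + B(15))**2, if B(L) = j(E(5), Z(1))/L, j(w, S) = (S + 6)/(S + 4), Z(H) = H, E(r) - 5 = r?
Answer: 3493637449/5625 ≈ 6.2109e+5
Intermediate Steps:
E(r) = 5 + r
j(w, S) = (6 + S)/(4 + S)
B(L) = 7/(5*L) (B(L) = ((6 + 1)/(4 + 1))/L = (7/5)/L = ((1/5)*7)/L = 7/(5*L))
(788 + B(15))**2 = (788 + (7/5)/15)**2 = (788 + (7/5)*(1/15))**2 = (788 + 7/75)**2 = (59107/75)**2 = 3493637449/5625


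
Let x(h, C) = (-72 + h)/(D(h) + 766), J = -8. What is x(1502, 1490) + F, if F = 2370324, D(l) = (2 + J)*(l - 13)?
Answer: 9680402501/4084 ≈ 2.3703e+6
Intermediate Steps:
D(l) = 78 - 6*l (D(l) = (2 - 8)*(l - 13) = -6*(-13 + l) = 78 - 6*l)
x(h, C) = (-72 + h)/(844 - 6*h) (x(h, C) = (-72 + h)/((78 - 6*h) + 766) = (-72 + h)/(844 - 6*h))
x(1502, 1490) + F = (72 - 1*1502)/(2*(-422 + 3*1502)) + 2370324 = (72 - 1502)/(2*(-422 + 4506)) + 2370324 = (½)*(-1430)/4084 + 2370324 = (½)*(1/4084)*(-1430) + 2370324 = -715/4084 + 2370324 = 9680402501/4084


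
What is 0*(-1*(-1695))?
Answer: 0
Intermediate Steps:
0*(-1*(-1695)) = 0*1695 = 0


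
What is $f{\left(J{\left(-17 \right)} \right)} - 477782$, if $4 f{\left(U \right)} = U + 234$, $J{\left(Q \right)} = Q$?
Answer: $- \frac{1910911}{4} \approx -4.7773 \cdot 10^{5}$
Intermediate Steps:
$f{\left(U \right)} = \frac{117}{2} + \frac{U}{4}$ ($f{\left(U \right)} = \frac{U + 234}{4} = \frac{234 + U}{4} = \frac{117}{2} + \frac{U}{4}$)
$f{\left(J{\left(-17 \right)} \right)} - 477782 = \left(\frac{117}{2} + \frac{1}{4} \left(-17\right)\right) - 477782 = \left(\frac{117}{2} - \frac{17}{4}\right) - 477782 = \frac{217}{4} - 477782 = - \frac{1910911}{4}$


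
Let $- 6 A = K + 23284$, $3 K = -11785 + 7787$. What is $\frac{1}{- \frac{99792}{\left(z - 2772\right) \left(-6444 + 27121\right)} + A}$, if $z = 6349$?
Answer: $- \frac{95093523}{347905065173} \approx -0.00027333$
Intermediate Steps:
$K = - \frac{3998}{3}$ ($K = \frac{-11785 + 7787}{3} = \frac{1}{3} \left(-3998\right) = - \frac{3998}{3} \approx -1332.7$)
$A = - \frac{32927}{9}$ ($A = - \frac{- \frac{3998}{3} + 23284}{6} = \left(- \frac{1}{6}\right) \frac{65854}{3} = - \frac{32927}{9} \approx -3658.6$)
$\frac{1}{- \frac{99792}{\left(z - 2772\right) \left(-6444 + 27121\right)} + A} = \frac{1}{- \frac{99792}{\left(6349 - 2772\right) \left(-6444 + 27121\right)} - \frac{32927}{9}} = \frac{1}{- \frac{99792}{3577 \cdot 20677} - \frac{32927}{9}} = \frac{1}{- \frac{99792}{73961629} - \frac{32927}{9}} = \frac{1}{\left(-99792\right) \frac{1}{73961629} - \frac{32927}{9}} = \frac{1}{- \frac{14256}{10565947} - \frac{32927}{9}} = \frac{1}{- \frac{347905065173}{95093523}} = - \frac{95093523}{347905065173}$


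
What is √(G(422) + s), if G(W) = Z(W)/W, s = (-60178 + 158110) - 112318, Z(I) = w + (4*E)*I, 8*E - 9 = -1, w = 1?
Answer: I*√2561203666/422 ≈ 119.92*I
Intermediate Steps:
E = 1 (E = 9/8 + (⅛)*(-1) = 9/8 - ⅛ = 1)
Z(I) = 1 + 4*I (Z(I) = 1 + (4*1)*I = 1 + 4*I)
s = -14386 (s = 97932 - 112318 = -14386)
G(W) = (1 + 4*W)/W
√(G(422) + s) = √((4 + 1/422) - 14386) = √(1689/422 - 14386) = √(-6069203/422) = I*√2561203666/422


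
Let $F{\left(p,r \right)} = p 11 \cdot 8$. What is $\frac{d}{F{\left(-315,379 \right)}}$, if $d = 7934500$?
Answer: $- \frac{56675}{198} \approx -286.24$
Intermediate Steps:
$F{\left(p,r \right)} = 88 p$ ($F{\left(p,r \right)} = 11 p 8 = 88 p$)
$\frac{d}{F{\left(-315,379 \right)}} = \frac{7934500}{88 \left(-315\right)} = \frac{7934500}{-27720} = 7934500 \left(- \frac{1}{27720}\right) = - \frac{56675}{198}$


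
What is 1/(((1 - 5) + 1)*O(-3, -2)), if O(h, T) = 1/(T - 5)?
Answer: 7/3 ≈ 2.3333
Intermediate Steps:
O(h, T) = 1/(-5 + T)
1/(((1 - 5) + 1)*O(-3, -2)) = 1/(((1 - 5) + 1)/(-5 - 2)) = 1/((-4 + 1)/(-7)) = 1/(-3*(-1/7)) = 1/(3/7) = 7/3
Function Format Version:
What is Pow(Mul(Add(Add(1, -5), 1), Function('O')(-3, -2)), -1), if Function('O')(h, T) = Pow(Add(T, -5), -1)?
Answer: Rational(7, 3) ≈ 2.3333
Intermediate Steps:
Function('O')(h, T) = Pow(Add(-5, T), -1)
Pow(Mul(Add(Add(1, -5), 1), Function('O')(-3, -2)), -1) = Pow(Mul(Add(Add(1, -5), 1), Pow(Add(-5, -2), -1)), -1) = Pow(Mul(Add(-4, 1), Pow(-7, -1)), -1) = Pow(Mul(-3, Rational(-1, 7)), -1) = Pow(Rational(3, 7), -1) = Rational(7, 3)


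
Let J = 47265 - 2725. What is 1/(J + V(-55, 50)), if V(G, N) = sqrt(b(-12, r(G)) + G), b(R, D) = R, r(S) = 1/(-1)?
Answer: 44540/1983811667 - I*sqrt(67)/1983811667 ≈ 2.2452e-5 - 4.1261e-9*I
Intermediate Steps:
r(S) = -1
V(G, N) = sqrt(-12 + G)
J = 44540
1/(J + V(-55, 50)) = 1/(44540 + sqrt(-12 - 55)) = 1/(44540 + sqrt(-67)) = 1/(44540 + I*sqrt(67))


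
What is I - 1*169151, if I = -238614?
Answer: -407765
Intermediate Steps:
I - 1*169151 = -238614 - 1*169151 = -238614 - 169151 = -407765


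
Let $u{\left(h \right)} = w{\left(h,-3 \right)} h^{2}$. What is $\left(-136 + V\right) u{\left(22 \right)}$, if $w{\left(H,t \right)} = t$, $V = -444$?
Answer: $842160$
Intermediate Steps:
$u{\left(h \right)} = - 3 h^{2}$
$\left(-136 + V\right) u{\left(22 \right)} = \left(-136 - 444\right) \left(- 3 \cdot 22^{2}\right) = - 580 \left(\left(-3\right) 484\right) = \left(-580\right) \left(-1452\right) = 842160$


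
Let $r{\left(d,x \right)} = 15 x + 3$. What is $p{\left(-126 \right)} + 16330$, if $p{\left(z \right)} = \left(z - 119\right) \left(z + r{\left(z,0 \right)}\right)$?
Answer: $46465$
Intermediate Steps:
$r{\left(d,x \right)} = 3 + 15 x$
$p{\left(z \right)} = \left(-119 + z\right) \left(3 + z\right)$ ($p{\left(z \right)} = \left(z - 119\right) \left(z + \left(3 + 15 \cdot 0\right)\right) = \left(-119 + z\right) \left(z + \left(3 + 0\right)\right) = \left(-119 + z\right) \left(z + 3\right) = \left(-119 + z\right) \left(3 + z\right)$)
$p{\left(-126 \right)} + 16330 = \left(-357 + \left(-126\right)^{2} - -14616\right) + 16330 = \left(-357 + 15876 + 14616\right) + 16330 = 30135 + 16330 = 46465$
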